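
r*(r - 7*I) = r^2 - 7*I*r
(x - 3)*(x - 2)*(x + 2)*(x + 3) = x^4 - 13*x^2 + 36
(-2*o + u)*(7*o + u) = -14*o^2 + 5*o*u + u^2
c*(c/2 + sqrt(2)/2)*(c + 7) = c^3/2 + sqrt(2)*c^2/2 + 7*c^2/2 + 7*sqrt(2)*c/2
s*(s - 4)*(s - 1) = s^3 - 5*s^2 + 4*s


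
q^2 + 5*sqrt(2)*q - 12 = (q - sqrt(2))*(q + 6*sqrt(2))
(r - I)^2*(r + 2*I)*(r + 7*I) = r^4 + 7*I*r^3 + 3*r^2 + 19*I*r + 14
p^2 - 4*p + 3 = (p - 3)*(p - 1)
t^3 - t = t*(t - 1)*(t + 1)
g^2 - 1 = (g - 1)*(g + 1)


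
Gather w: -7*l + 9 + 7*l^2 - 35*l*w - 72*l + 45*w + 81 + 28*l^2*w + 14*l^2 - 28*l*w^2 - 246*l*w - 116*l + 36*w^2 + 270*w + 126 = 21*l^2 - 195*l + w^2*(36 - 28*l) + w*(28*l^2 - 281*l + 315) + 216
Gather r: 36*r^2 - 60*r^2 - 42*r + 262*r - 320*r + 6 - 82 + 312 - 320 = -24*r^2 - 100*r - 84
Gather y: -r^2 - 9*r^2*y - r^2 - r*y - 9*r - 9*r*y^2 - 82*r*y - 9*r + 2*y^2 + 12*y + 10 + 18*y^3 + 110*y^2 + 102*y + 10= -2*r^2 - 18*r + 18*y^3 + y^2*(112 - 9*r) + y*(-9*r^2 - 83*r + 114) + 20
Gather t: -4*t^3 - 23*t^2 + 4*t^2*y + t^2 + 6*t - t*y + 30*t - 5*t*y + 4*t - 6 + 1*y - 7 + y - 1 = -4*t^3 + t^2*(4*y - 22) + t*(40 - 6*y) + 2*y - 14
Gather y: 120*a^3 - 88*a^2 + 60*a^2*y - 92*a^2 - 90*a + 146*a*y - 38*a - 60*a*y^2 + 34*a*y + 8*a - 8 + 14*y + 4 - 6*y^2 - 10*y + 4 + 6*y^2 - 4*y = 120*a^3 - 180*a^2 - 60*a*y^2 - 120*a + y*(60*a^2 + 180*a)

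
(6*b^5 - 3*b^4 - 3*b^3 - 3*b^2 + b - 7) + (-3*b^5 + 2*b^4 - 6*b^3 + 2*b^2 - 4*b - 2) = 3*b^5 - b^4 - 9*b^3 - b^2 - 3*b - 9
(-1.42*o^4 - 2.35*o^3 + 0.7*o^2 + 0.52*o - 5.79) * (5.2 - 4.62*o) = 6.5604*o^5 + 3.473*o^4 - 15.454*o^3 + 1.2376*o^2 + 29.4538*o - 30.108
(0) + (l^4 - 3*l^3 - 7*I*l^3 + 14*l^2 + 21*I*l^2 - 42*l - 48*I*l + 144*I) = l^4 - 3*l^3 - 7*I*l^3 + 14*l^2 + 21*I*l^2 - 42*l - 48*I*l + 144*I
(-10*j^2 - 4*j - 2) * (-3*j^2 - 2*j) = 30*j^4 + 32*j^3 + 14*j^2 + 4*j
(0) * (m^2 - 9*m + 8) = 0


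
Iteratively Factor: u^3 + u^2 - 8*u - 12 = (u + 2)*(u^2 - u - 6) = (u - 3)*(u + 2)*(u + 2)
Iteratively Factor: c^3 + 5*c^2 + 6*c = (c + 2)*(c^2 + 3*c) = (c + 2)*(c + 3)*(c)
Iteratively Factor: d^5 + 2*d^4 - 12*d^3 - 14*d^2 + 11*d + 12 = (d - 3)*(d^4 + 5*d^3 + 3*d^2 - 5*d - 4) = (d - 3)*(d + 1)*(d^3 + 4*d^2 - d - 4) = (d - 3)*(d - 1)*(d + 1)*(d^2 + 5*d + 4) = (d - 3)*(d - 1)*(d + 1)^2*(d + 4)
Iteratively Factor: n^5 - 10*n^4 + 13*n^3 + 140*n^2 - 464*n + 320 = (n - 4)*(n^4 - 6*n^3 - 11*n^2 + 96*n - 80) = (n - 4)*(n + 4)*(n^3 - 10*n^2 + 29*n - 20) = (n - 4)^2*(n + 4)*(n^2 - 6*n + 5) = (n - 4)^2*(n - 1)*(n + 4)*(n - 5)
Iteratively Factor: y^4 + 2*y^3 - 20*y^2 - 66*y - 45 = (y + 1)*(y^3 + y^2 - 21*y - 45) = (y + 1)*(y + 3)*(y^2 - 2*y - 15) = (y + 1)*(y + 3)^2*(y - 5)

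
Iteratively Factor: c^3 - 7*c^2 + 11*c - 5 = (c - 5)*(c^2 - 2*c + 1) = (c - 5)*(c - 1)*(c - 1)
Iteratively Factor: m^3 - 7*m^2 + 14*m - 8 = (m - 4)*(m^2 - 3*m + 2) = (m - 4)*(m - 1)*(m - 2)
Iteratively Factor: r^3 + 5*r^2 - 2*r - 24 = (r - 2)*(r^2 + 7*r + 12) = (r - 2)*(r + 4)*(r + 3)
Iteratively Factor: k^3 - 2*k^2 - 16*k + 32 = (k - 2)*(k^2 - 16) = (k - 2)*(k + 4)*(k - 4)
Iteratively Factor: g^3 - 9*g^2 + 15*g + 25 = (g - 5)*(g^2 - 4*g - 5) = (g - 5)*(g + 1)*(g - 5)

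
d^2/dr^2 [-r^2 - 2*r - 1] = -2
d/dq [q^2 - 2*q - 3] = 2*q - 2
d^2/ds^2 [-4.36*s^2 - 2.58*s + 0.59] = -8.72000000000000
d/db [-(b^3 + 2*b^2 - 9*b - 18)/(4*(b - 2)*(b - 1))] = (-b^4 + 6*b^3 - 9*b^2 - 44*b + 72)/(4*(b^4 - 6*b^3 + 13*b^2 - 12*b + 4))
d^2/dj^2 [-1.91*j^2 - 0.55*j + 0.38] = -3.82000000000000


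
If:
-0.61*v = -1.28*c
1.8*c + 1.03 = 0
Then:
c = -0.57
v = -1.20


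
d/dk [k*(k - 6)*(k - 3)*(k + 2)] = 4*k^3 - 21*k^2 + 36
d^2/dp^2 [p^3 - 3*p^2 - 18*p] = 6*p - 6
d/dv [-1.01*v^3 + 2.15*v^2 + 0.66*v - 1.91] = -3.03*v^2 + 4.3*v + 0.66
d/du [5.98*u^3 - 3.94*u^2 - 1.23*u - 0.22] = 17.94*u^2 - 7.88*u - 1.23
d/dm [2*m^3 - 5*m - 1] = 6*m^2 - 5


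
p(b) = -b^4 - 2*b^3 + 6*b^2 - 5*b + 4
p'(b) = -4*b^3 - 6*b^2 + 12*b - 5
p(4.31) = -411.29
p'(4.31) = -384.99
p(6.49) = -2096.55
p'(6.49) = -1273.28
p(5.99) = -1527.89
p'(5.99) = -1008.09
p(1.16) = 1.34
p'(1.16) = -5.40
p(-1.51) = 26.92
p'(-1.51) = -23.03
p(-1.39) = 24.18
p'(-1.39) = -22.53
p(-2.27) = 43.11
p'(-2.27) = -16.37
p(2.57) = -46.79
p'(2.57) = -81.69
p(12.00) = -23384.00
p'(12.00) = -7637.00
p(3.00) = -92.00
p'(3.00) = -131.00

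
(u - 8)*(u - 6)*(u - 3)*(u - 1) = u^4 - 18*u^3 + 107*u^2 - 234*u + 144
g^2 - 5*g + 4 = (g - 4)*(g - 1)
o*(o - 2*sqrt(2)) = o^2 - 2*sqrt(2)*o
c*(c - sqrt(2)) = c^2 - sqrt(2)*c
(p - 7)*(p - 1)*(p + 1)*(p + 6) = p^4 - p^3 - 43*p^2 + p + 42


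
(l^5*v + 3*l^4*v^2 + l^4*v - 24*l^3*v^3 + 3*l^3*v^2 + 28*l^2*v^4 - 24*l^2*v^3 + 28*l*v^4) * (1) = l^5*v + 3*l^4*v^2 + l^4*v - 24*l^3*v^3 + 3*l^3*v^2 + 28*l^2*v^4 - 24*l^2*v^3 + 28*l*v^4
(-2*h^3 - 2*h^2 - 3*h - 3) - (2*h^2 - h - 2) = -2*h^3 - 4*h^2 - 2*h - 1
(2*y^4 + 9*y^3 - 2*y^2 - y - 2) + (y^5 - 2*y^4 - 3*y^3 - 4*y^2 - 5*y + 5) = y^5 + 6*y^3 - 6*y^2 - 6*y + 3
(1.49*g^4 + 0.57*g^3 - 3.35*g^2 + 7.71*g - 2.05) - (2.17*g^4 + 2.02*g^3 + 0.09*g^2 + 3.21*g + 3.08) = -0.68*g^4 - 1.45*g^3 - 3.44*g^2 + 4.5*g - 5.13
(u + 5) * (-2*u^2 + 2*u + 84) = -2*u^3 - 8*u^2 + 94*u + 420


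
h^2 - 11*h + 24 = (h - 8)*(h - 3)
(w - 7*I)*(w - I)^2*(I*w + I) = I*w^4 + 9*w^3 + I*w^3 + 9*w^2 - 15*I*w^2 - 7*w - 15*I*w - 7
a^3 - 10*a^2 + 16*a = a*(a - 8)*(a - 2)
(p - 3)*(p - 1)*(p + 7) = p^3 + 3*p^2 - 25*p + 21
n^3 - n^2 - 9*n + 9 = (n - 3)*(n - 1)*(n + 3)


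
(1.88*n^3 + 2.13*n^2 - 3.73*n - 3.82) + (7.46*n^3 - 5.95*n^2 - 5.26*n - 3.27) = 9.34*n^3 - 3.82*n^2 - 8.99*n - 7.09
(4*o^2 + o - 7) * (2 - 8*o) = -32*o^3 + 58*o - 14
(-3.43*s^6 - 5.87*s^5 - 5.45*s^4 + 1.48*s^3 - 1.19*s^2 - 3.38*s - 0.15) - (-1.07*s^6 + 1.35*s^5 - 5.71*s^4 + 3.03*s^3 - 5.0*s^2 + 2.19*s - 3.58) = -2.36*s^6 - 7.22*s^5 + 0.26*s^4 - 1.55*s^3 + 3.81*s^2 - 5.57*s + 3.43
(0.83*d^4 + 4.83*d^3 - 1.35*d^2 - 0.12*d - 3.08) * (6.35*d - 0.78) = 5.2705*d^5 + 30.0231*d^4 - 12.3399*d^3 + 0.291*d^2 - 19.4644*d + 2.4024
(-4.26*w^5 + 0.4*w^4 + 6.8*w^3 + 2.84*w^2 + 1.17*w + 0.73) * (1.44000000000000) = -6.1344*w^5 + 0.576*w^4 + 9.792*w^3 + 4.0896*w^2 + 1.6848*w + 1.0512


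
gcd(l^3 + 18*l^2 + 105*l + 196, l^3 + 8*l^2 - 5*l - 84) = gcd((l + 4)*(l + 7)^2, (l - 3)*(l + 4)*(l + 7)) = l^2 + 11*l + 28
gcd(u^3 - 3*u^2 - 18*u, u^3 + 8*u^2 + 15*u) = u^2 + 3*u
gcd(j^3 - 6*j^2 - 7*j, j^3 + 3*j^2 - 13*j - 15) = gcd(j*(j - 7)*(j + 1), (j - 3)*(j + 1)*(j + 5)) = j + 1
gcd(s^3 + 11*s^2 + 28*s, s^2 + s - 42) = s + 7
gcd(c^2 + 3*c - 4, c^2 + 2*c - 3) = c - 1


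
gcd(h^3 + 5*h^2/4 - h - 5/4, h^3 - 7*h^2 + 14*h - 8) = h - 1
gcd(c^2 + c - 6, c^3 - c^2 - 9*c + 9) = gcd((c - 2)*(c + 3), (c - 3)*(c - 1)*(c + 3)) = c + 3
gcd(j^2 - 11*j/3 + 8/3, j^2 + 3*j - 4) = j - 1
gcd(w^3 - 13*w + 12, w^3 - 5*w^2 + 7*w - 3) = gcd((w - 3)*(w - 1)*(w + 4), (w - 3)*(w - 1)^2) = w^2 - 4*w + 3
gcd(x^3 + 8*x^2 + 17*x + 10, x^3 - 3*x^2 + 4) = x + 1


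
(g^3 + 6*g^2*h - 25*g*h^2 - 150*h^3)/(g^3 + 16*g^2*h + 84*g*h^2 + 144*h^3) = (g^2 - 25*h^2)/(g^2 + 10*g*h + 24*h^2)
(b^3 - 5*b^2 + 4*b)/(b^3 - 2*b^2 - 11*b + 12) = b/(b + 3)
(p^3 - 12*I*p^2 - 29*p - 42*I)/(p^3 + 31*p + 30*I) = (p - 7*I)/(p + 5*I)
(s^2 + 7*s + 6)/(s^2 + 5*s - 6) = (s + 1)/(s - 1)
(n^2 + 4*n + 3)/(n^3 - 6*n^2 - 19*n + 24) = (n + 1)/(n^2 - 9*n + 8)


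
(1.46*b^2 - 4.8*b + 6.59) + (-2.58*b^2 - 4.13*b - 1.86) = -1.12*b^2 - 8.93*b + 4.73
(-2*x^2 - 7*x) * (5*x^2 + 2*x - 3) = -10*x^4 - 39*x^3 - 8*x^2 + 21*x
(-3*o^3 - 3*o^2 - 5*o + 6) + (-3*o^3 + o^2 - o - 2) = -6*o^3 - 2*o^2 - 6*o + 4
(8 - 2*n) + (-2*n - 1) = 7 - 4*n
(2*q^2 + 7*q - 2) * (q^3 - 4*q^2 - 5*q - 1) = 2*q^5 - q^4 - 40*q^3 - 29*q^2 + 3*q + 2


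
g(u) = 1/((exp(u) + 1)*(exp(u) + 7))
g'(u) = -exp(u)/((exp(u) + 1)*(exp(u) + 7)^2) - exp(u)/((exp(u) + 1)^2*(exp(u) + 7))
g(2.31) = 0.01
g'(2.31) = -0.01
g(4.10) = 0.00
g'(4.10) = -0.00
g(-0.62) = 0.09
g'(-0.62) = -0.04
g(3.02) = 0.00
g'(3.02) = -0.00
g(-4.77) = 0.14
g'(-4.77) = -0.00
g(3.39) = 0.00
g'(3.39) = -0.00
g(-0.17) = 0.07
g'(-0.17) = -0.04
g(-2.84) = 0.13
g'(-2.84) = -0.01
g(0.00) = 0.06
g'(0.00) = -0.04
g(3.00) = 0.00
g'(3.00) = 0.00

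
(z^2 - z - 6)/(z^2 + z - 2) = (z - 3)/(z - 1)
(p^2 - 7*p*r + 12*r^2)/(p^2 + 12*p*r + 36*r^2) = (p^2 - 7*p*r + 12*r^2)/(p^2 + 12*p*r + 36*r^2)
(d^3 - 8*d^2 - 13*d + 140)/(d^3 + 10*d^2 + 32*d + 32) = (d^2 - 12*d + 35)/(d^2 + 6*d + 8)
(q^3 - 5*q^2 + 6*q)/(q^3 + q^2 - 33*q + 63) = q*(q - 2)/(q^2 + 4*q - 21)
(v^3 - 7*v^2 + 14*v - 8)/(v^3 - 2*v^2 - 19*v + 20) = (v^2 - 6*v + 8)/(v^2 - v - 20)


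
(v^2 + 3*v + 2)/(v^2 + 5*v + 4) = (v + 2)/(v + 4)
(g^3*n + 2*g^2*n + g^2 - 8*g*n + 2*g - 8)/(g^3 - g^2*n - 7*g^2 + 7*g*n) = (g^3*n + 2*g^2*n + g^2 - 8*g*n + 2*g - 8)/(g*(g^2 - g*n - 7*g + 7*n))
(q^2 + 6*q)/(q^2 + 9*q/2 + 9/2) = 2*q*(q + 6)/(2*q^2 + 9*q + 9)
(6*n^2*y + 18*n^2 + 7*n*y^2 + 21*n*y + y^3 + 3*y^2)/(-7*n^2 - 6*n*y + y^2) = (6*n*y + 18*n + y^2 + 3*y)/(-7*n + y)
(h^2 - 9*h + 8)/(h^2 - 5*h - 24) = (h - 1)/(h + 3)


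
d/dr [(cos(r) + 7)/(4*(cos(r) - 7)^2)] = (cos(r) + 21)*sin(r)/(4*(cos(r) - 7)^3)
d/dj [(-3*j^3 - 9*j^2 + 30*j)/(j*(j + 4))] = 3*(-j^2 - 8*j - 22)/(j^2 + 8*j + 16)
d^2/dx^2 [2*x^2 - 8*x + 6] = 4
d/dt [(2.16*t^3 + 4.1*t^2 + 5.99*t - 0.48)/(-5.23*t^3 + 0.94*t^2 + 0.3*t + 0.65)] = (23.4734*t^4 + 63.9514*t^3 - 7.7198*t^2 + 6.2324*t + 4.0375)/(27.3529*t^6 - 9.8324*t^5 - 2.2544*t^4 - 6.235*t^3 + 1.312*t^2 + 0.39*t + 0.4225)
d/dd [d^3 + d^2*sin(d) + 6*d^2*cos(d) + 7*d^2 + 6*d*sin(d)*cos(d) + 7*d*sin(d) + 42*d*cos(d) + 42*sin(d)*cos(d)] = -6*d^2*sin(d) + d^2*cos(d) + 3*d^2 - 40*d*sin(d) + 19*d*cos(d) + 6*d*cos(2*d) + 14*d + 7*sin(d) + 3*sin(2*d) + 42*cos(d) + 42*cos(2*d)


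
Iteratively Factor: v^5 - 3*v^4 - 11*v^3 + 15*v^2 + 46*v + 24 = (v + 2)*(v^4 - 5*v^3 - v^2 + 17*v + 12) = (v - 4)*(v + 2)*(v^3 - v^2 - 5*v - 3) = (v - 4)*(v + 1)*(v + 2)*(v^2 - 2*v - 3) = (v - 4)*(v + 1)^2*(v + 2)*(v - 3)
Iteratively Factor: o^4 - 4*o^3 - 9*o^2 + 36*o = (o - 3)*(o^3 - o^2 - 12*o) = (o - 4)*(o - 3)*(o^2 + 3*o) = o*(o - 4)*(o - 3)*(o + 3)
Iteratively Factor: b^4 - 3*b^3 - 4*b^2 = (b + 1)*(b^3 - 4*b^2) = b*(b + 1)*(b^2 - 4*b) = b*(b - 4)*(b + 1)*(b)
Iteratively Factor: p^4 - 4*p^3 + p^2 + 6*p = (p)*(p^3 - 4*p^2 + p + 6) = p*(p - 2)*(p^2 - 2*p - 3) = p*(p - 3)*(p - 2)*(p + 1)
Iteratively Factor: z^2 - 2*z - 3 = (z + 1)*(z - 3)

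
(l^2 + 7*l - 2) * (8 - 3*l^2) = -3*l^4 - 21*l^3 + 14*l^2 + 56*l - 16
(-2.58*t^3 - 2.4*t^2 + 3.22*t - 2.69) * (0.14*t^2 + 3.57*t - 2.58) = -0.3612*t^5 - 9.5466*t^4 - 1.4608*t^3 + 17.3108*t^2 - 17.9109*t + 6.9402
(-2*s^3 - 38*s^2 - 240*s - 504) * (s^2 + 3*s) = -2*s^5 - 44*s^4 - 354*s^3 - 1224*s^2 - 1512*s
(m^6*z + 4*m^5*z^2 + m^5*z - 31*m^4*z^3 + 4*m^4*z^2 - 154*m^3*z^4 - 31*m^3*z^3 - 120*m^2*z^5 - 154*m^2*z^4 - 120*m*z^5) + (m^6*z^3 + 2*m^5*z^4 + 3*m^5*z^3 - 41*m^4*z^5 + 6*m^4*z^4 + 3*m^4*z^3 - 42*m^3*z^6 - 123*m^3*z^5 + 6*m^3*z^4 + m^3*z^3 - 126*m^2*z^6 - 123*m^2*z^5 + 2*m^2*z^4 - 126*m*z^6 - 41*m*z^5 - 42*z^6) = m^6*z^3 + m^6*z + 2*m^5*z^4 + 3*m^5*z^3 + 4*m^5*z^2 + m^5*z - 41*m^4*z^5 + 6*m^4*z^4 - 28*m^4*z^3 + 4*m^4*z^2 - 42*m^3*z^6 - 123*m^3*z^5 - 148*m^3*z^4 - 30*m^3*z^3 - 126*m^2*z^6 - 243*m^2*z^5 - 152*m^2*z^4 - 126*m*z^6 - 161*m*z^5 - 42*z^6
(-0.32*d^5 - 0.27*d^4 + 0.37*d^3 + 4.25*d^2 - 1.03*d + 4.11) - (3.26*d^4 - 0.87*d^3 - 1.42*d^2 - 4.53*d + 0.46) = -0.32*d^5 - 3.53*d^4 + 1.24*d^3 + 5.67*d^2 + 3.5*d + 3.65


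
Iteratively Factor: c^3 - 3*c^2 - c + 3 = (c - 1)*(c^2 - 2*c - 3) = (c - 1)*(c + 1)*(c - 3)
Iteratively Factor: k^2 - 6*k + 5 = (k - 1)*(k - 5)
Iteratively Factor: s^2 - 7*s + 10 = (s - 2)*(s - 5)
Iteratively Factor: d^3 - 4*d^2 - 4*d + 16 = (d - 2)*(d^2 - 2*d - 8) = (d - 2)*(d + 2)*(d - 4)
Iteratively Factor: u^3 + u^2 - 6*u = (u)*(u^2 + u - 6) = u*(u - 2)*(u + 3)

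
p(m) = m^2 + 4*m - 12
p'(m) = 2*m + 4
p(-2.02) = -16.00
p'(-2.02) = -0.04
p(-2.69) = -15.52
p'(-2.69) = -1.38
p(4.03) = 20.36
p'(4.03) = 12.06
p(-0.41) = -13.47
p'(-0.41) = 3.18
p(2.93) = 8.30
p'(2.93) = 9.86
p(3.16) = 10.63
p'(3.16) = 10.32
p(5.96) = 47.36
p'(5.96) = 15.92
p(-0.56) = -13.93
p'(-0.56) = 2.88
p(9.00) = 105.00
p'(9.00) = 22.00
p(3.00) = 9.00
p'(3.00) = 10.00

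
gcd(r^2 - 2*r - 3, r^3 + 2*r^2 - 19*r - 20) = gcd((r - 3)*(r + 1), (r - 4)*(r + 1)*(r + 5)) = r + 1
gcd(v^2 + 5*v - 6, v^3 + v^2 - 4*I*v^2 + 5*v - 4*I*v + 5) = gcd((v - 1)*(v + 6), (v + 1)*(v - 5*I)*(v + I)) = 1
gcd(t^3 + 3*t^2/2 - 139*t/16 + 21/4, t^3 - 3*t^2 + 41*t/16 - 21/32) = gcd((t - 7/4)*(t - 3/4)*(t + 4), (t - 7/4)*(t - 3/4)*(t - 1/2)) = t^2 - 5*t/2 + 21/16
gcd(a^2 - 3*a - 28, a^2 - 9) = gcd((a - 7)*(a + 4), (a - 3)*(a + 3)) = 1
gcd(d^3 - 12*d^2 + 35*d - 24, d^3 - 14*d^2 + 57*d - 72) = d^2 - 11*d + 24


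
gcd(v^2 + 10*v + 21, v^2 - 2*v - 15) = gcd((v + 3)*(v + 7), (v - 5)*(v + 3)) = v + 3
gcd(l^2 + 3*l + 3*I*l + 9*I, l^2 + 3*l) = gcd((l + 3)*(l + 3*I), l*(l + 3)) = l + 3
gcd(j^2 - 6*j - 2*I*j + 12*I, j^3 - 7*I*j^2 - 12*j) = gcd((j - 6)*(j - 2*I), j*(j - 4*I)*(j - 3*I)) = 1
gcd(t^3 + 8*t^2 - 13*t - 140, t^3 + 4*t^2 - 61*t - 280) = t^2 + 12*t + 35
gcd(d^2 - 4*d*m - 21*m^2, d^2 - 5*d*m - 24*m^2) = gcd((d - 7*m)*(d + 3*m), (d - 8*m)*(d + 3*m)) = d + 3*m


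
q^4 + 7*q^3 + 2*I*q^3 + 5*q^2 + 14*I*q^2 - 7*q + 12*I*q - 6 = (q + 6)*(q + I)*(-I*q + 1)*(I*q + I)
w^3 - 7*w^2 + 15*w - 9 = (w - 3)^2*(w - 1)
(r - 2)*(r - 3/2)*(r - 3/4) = r^3 - 17*r^2/4 + 45*r/8 - 9/4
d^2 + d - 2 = (d - 1)*(d + 2)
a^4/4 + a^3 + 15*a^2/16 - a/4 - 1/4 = (a/4 + 1/2)*(a - 1/2)*(a + 1/2)*(a + 2)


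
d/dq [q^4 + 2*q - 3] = 4*q^3 + 2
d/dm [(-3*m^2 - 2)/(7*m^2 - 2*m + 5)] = 2*(3*m^2 - m - 2)/(49*m^4 - 28*m^3 + 74*m^2 - 20*m + 25)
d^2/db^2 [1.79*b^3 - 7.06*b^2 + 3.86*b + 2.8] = 10.74*b - 14.12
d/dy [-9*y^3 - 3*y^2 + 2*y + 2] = -27*y^2 - 6*y + 2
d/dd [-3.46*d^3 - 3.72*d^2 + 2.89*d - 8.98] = -10.38*d^2 - 7.44*d + 2.89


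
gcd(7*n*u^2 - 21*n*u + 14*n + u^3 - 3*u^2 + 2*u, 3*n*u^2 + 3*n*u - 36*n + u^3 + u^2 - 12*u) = 1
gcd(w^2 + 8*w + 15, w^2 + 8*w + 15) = w^2 + 8*w + 15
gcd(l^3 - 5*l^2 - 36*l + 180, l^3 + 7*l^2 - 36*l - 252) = l^2 - 36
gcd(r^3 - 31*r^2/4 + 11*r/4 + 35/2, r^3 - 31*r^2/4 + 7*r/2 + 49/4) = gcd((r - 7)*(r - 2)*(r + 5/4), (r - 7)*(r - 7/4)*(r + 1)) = r - 7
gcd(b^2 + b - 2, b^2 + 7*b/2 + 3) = b + 2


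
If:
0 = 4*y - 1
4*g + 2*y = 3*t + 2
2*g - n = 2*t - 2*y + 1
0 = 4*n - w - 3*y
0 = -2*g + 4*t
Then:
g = 3/5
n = 1/10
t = 3/10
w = -7/20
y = 1/4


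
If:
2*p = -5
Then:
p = -5/2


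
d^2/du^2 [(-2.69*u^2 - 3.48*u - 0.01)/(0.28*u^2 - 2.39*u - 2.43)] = (2.22044604925031e-16*u^4 - 4.14596*u^3 - 10.98636*u^2 - 14.1666*u + 8.52537999999999)/(0.021952*u^6 - 0.562128*u^5 + 4.226628*u^4 - 3.894983*u^3 - 36.681093*u^2 - 42.338133*u - 14.348907)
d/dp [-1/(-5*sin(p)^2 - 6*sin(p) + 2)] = -2*(5*sin(p) + 3)*cos(p)/(5*sin(p)^2 + 6*sin(p) - 2)^2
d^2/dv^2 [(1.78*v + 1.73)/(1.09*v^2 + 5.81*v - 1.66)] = ((1.78*v + 1.73)*(2.18*v + 5.81)*(4.36*v + 11.62) - (11.6412*v + 24.455)*(1.09*v^2 + 5.81*v - 1.66))/(1.09*v^2 + 5.81*v - 1.66)^3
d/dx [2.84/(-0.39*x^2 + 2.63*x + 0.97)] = (2.2152*x - 7.4692)/(-0.39*x^2 + 2.63*x + 0.97)^2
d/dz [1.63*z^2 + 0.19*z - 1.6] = 3.26*z + 0.19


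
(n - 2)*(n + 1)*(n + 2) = n^3 + n^2 - 4*n - 4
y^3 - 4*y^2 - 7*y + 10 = (y - 5)*(y - 1)*(y + 2)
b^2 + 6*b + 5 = (b + 1)*(b + 5)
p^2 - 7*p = p*(p - 7)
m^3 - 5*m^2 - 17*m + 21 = (m - 7)*(m - 1)*(m + 3)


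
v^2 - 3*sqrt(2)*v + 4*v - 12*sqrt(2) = (v + 4)*(v - 3*sqrt(2))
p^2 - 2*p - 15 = (p - 5)*(p + 3)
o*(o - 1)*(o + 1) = o^3 - o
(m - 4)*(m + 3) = m^2 - m - 12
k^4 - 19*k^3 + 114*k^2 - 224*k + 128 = (k - 8)^2*(k - 2)*(k - 1)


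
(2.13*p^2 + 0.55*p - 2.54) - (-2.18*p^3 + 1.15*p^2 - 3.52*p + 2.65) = 2.18*p^3 + 0.98*p^2 + 4.07*p - 5.19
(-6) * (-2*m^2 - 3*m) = 12*m^2 + 18*m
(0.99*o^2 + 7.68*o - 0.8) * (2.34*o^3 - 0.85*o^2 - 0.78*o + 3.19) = 2.3166*o^5 + 17.1297*o^4 - 9.1722*o^3 - 2.1523*o^2 + 25.1232*o - 2.552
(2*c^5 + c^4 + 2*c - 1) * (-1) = -2*c^5 - c^4 - 2*c + 1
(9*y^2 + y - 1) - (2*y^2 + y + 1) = 7*y^2 - 2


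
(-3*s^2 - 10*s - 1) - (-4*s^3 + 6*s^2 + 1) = 4*s^3 - 9*s^2 - 10*s - 2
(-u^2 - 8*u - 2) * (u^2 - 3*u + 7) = -u^4 - 5*u^3 + 15*u^2 - 50*u - 14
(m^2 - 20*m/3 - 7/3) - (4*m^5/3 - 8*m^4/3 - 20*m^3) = -4*m^5/3 + 8*m^4/3 + 20*m^3 + m^2 - 20*m/3 - 7/3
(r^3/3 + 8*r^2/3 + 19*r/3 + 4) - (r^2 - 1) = r^3/3 + 5*r^2/3 + 19*r/3 + 5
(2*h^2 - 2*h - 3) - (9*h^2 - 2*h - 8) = 5 - 7*h^2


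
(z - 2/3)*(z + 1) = z^2 + z/3 - 2/3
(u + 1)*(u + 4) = u^2 + 5*u + 4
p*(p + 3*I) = p^2 + 3*I*p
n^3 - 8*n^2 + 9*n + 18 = (n - 6)*(n - 3)*(n + 1)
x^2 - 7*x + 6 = (x - 6)*(x - 1)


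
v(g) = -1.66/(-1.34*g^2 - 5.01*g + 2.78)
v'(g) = -1.66*(2.68*g + 5.01)/(-1.34*g^2 - 5.01*g + 2.78)^2 = (-4.4488*g - 8.3166)/(1.34*g^2 + 5.01*g - 2.78)^2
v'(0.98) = -1.09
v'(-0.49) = -0.25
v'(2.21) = -0.08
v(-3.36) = -0.37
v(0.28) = -1.30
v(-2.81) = -0.26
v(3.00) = 0.07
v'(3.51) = -0.02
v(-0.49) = -0.34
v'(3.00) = -0.04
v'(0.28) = -5.91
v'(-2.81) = 0.11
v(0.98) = 0.49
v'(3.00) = -0.04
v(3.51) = 0.05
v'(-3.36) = 0.33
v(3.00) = 0.07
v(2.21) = 0.11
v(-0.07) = -0.53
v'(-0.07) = -0.82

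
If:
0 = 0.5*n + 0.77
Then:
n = -1.54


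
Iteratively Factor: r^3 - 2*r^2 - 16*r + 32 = (r + 4)*(r^2 - 6*r + 8) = (r - 4)*(r + 4)*(r - 2)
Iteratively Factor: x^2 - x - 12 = (x + 3)*(x - 4)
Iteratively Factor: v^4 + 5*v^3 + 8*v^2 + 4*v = (v + 2)*(v^3 + 3*v^2 + 2*v) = (v + 1)*(v + 2)*(v^2 + 2*v) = v*(v + 1)*(v + 2)*(v + 2)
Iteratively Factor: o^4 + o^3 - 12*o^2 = (o)*(o^3 + o^2 - 12*o) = o^2*(o^2 + o - 12) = o^2*(o - 3)*(o + 4)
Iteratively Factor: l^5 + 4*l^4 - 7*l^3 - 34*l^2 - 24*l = (l + 4)*(l^4 - 7*l^2 - 6*l) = l*(l + 4)*(l^3 - 7*l - 6) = l*(l + 2)*(l + 4)*(l^2 - 2*l - 3) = l*(l + 1)*(l + 2)*(l + 4)*(l - 3)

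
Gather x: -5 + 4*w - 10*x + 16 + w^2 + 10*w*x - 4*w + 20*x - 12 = w^2 + x*(10*w + 10) - 1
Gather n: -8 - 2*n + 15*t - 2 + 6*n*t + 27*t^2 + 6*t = n*(6*t - 2) + 27*t^2 + 21*t - 10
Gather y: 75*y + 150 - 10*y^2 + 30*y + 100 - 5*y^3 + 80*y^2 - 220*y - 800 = -5*y^3 + 70*y^2 - 115*y - 550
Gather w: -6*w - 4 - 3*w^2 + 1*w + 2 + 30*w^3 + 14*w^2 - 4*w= 30*w^3 + 11*w^2 - 9*w - 2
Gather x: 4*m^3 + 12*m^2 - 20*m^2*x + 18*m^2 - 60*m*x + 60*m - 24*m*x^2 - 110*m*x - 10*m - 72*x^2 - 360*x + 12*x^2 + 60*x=4*m^3 + 30*m^2 + 50*m + x^2*(-24*m - 60) + x*(-20*m^2 - 170*m - 300)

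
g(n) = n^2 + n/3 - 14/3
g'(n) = 2*n + 1/3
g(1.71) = -1.17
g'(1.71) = 3.75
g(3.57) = 9.27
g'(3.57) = 7.47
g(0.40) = -4.37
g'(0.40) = 1.13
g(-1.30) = -3.41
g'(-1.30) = -2.27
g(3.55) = 9.12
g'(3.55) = 7.43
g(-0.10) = -4.69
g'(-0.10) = 0.13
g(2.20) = 0.91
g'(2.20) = 4.73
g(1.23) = -2.74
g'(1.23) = 2.79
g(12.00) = 143.33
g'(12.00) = 24.33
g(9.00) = 79.33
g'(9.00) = 18.33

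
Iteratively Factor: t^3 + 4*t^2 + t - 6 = (t - 1)*(t^2 + 5*t + 6) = (t - 1)*(t + 2)*(t + 3)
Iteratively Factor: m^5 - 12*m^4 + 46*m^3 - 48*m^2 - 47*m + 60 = (m + 1)*(m^4 - 13*m^3 + 59*m^2 - 107*m + 60) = (m - 3)*(m + 1)*(m^3 - 10*m^2 + 29*m - 20) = (m - 3)*(m - 1)*(m + 1)*(m^2 - 9*m + 20) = (m - 4)*(m - 3)*(m - 1)*(m + 1)*(m - 5)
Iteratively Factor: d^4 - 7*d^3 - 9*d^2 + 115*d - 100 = (d - 5)*(d^3 - 2*d^2 - 19*d + 20) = (d - 5)*(d + 4)*(d^2 - 6*d + 5) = (d - 5)*(d - 1)*(d + 4)*(d - 5)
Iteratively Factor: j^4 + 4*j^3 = (j + 4)*(j^3) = j*(j + 4)*(j^2) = j^2*(j + 4)*(j)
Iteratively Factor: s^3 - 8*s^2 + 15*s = (s - 3)*(s^2 - 5*s) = s*(s - 3)*(s - 5)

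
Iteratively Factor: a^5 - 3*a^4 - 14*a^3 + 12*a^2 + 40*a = (a + 2)*(a^4 - 5*a^3 - 4*a^2 + 20*a) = (a - 5)*(a + 2)*(a^3 - 4*a) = (a - 5)*(a + 2)^2*(a^2 - 2*a) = a*(a - 5)*(a + 2)^2*(a - 2)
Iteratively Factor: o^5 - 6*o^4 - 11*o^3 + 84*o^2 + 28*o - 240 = (o + 3)*(o^4 - 9*o^3 + 16*o^2 + 36*o - 80) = (o - 4)*(o + 3)*(o^3 - 5*o^2 - 4*o + 20) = (o - 4)*(o - 2)*(o + 3)*(o^2 - 3*o - 10) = (o - 4)*(o - 2)*(o + 2)*(o + 3)*(o - 5)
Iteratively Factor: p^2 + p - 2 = (p - 1)*(p + 2)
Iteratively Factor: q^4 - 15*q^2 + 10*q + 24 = (q + 1)*(q^3 - q^2 - 14*q + 24) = (q - 2)*(q + 1)*(q^2 + q - 12) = (q - 3)*(q - 2)*(q + 1)*(q + 4)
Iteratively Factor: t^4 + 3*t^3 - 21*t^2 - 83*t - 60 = (t - 5)*(t^3 + 8*t^2 + 19*t + 12) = (t - 5)*(t + 3)*(t^2 + 5*t + 4) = (t - 5)*(t + 1)*(t + 3)*(t + 4)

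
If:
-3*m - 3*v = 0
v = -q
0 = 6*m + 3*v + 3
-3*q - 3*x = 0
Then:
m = -1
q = -1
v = 1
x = 1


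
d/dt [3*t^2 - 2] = 6*t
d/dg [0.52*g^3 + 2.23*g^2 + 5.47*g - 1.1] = 1.56*g^2 + 4.46*g + 5.47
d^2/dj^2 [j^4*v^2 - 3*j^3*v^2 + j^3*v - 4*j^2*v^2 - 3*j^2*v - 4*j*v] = 2*v*(6*j^2*v - 9*j*v + 3*j - 4*v - 3)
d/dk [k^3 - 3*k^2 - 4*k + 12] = 3*k^2 - 6*k - 4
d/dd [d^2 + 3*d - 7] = 2*d + 3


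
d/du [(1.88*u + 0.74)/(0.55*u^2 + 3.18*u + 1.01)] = (1.034*u^2 + 5.9784*u - (1.1*u + 3.18)*(1.88*u + 0.74) + 1.8988)/(0.55*u^2 + 3.18*u + 1.01)^2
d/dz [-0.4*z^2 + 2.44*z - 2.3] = 2.44 - 0.8*z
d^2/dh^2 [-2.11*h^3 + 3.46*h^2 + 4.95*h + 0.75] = 6.92 - 12.66*h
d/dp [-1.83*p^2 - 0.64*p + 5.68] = -3.66*p - 0.64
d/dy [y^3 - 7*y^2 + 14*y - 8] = 3*y^2 - 14*y + 14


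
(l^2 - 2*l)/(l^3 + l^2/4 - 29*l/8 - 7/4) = 8*l/(8*l^2 + 18*l + 7)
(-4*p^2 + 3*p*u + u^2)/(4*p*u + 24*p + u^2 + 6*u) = (-p + u)/(u + 6)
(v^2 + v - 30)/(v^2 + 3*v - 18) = (v - 5)/(v - 3)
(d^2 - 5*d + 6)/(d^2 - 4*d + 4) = (d - 3)/(d - 2)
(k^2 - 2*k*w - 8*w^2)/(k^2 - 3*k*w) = (k^2 - 2*k*w - 8*w^2)/(k*(k - 3*w))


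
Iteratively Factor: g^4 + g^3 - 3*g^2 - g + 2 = (g + 1)*(g^3 - 3*g + 2) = (g - 1)*(g + 1)*(g^2 + g - 2) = (g - 1)*(g + 1)*(g + 2)*(g - 1)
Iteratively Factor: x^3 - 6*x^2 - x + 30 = (x + 2)*(x^2 - 8*x + 15) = (x - 5)*(x + 2)*(x - 3)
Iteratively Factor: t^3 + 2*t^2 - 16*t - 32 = (t + 2)*(t^2 - 16) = (t + 2)*(t + 4)*(t - 4)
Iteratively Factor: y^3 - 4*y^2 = (y)*(y^2 - 4*y) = y^2*(y - 4)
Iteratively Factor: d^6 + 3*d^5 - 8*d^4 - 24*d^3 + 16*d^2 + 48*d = (d - 2)*(d^5 + 5*d^4 + 2*d^3 - 20*d^2 - 24*d) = (d - 2)*(d + 2)*(d^4 + 3*d^3 - 4*d^2 - 12*d) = d*(d - 2)*(d + 2)*(d^3 + 3*d^2 - 4*d - 12) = d*(d - 2)*(d + 2)*(d + 3)*(d^2 - 4) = d*(d - 2)*(d + 2)^2*(d + 3)*(d - 2)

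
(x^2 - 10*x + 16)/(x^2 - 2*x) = (x - 8)/x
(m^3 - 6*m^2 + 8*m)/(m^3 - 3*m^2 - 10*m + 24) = m/(m + 3)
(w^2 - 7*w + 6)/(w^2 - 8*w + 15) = (w^2 - 7*w + 6)/(w^2 - 8*w + 15)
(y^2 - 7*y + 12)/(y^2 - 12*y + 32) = (y - 3)/(y - 8)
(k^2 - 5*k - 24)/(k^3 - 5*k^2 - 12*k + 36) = (k - 8)/(k^2 - 8*k + 12)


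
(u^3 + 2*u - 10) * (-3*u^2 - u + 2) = -3*u^5 - u^4 - 4*u^3 + 28*u^2 + 14*u - 20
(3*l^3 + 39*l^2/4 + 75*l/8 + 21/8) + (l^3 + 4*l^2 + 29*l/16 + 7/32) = 4*l^3 + 55*l^2/4 + 179*l/16 + 91/32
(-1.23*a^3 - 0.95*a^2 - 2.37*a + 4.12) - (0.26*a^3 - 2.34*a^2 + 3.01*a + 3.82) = -1.49*a^3 + 1.39*a^2 - 5.38*a + 0.3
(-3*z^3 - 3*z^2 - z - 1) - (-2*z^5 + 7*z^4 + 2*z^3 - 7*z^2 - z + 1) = 2*z^5 - 7*z^4 - 5*z^3 + 4*z^2 - 2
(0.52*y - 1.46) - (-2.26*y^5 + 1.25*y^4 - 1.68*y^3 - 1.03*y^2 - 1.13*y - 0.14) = 2.26*y^5 - 1.25*y^4 + 1.68*y^3 + 1.03*y^2 + 1.65*y - 1.32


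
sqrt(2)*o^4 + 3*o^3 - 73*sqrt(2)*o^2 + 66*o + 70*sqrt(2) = (o - 5*sqrt(2))*(o - sqrt(2))*(o + 7*sqrt(2))*(sqrt(2)*o + 1)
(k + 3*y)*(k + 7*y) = k^2 + 10*k*y + 21*y^2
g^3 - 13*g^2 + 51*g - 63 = (g - 7)*(g - 3)^2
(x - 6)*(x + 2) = x^2 - 4*x - 12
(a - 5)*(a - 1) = a^2 - 6*a + 5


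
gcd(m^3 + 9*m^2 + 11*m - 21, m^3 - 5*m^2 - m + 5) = m - 1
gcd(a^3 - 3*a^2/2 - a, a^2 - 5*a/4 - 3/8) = 1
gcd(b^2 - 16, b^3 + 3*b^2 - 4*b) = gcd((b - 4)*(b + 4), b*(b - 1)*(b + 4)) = b + 4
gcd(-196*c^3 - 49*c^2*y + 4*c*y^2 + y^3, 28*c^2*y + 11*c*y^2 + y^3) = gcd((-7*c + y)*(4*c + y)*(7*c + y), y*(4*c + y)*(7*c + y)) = 28*c^2 + 11*c*y + y^2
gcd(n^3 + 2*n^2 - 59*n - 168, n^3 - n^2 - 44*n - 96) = n^2 - 5*n - 24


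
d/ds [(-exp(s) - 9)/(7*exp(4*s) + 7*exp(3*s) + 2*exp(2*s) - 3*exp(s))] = (21*exp(4*s) + 266*exp(3*s) + 191*exp(2*s) + 36*exp(s) - 27)*exp(-s)/(49*exp(6*s) + 98*exp(5*s) + 77*exp(4*s) - 14*exp(3*s) - 38*exp(2*s) - 12*exp(s) + 9)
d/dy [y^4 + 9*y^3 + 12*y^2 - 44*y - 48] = 4*y^3 + 27*y^2 + 24*y - 44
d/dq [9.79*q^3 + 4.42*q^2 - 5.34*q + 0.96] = 29.37*q^2 + 8.84*q - 5.34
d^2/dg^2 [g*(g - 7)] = 2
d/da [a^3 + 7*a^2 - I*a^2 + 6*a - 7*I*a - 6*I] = 3*a^2 + 2*a*(7 - I) + 6 - 7*I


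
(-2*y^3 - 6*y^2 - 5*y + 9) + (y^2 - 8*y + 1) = -2*y^3 - 5*y^2 - 13*y + 10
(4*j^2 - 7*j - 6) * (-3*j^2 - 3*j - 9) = -12*j^4 + 9*j^3 + 3*j^2 + 81*j + 54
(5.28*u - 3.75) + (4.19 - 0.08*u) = 5.2*u + 0.44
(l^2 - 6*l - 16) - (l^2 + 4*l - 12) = -10*l - 4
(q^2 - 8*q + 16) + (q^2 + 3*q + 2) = 2*q^2 - 5*q + 18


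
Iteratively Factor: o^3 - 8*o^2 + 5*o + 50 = (o - 5)*(o^2 - 3*o - 10) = (o - 5)^2*(o + 2)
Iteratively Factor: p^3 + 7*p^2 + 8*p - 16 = (p - 1)*(p^2 + 8*p + 16) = (p - 1)*(p + 4)*(p + 4)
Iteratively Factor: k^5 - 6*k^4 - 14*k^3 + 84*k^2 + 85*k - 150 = (k - 5)*(k^4 - k^3 - 19*k^2 - 11*k + 30) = (k - 5)^2*(k^3 + 4*k^2 + k - 6) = (k - 5)^2*(k - 1)*(k^2 + 5*k + 6) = (k - 5)^2*(k - 1)*(k + 2)*(k + 3)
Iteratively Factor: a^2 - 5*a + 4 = (a - 1)*(a - 4)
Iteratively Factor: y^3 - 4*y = (y + 2)*(y^2 - 2*y) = y*(y + 2)*(y - 2)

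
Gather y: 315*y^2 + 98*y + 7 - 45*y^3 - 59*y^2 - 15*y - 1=-45*y^3 + 256*y^2 + 83*y + 6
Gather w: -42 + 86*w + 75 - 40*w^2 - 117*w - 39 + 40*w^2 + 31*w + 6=0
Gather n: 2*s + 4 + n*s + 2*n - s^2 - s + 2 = n*(s + 2) - s^2 + s + 6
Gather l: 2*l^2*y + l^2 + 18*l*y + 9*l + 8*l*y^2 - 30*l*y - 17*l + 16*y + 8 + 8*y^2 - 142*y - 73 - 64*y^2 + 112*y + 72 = l^2*(2*y + 1) + l*(8*y^2 - 12*y - 8) - 56*y^2 - 14*y + 7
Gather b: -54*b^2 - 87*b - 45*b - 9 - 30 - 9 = -54*b^2 - 132*b - 48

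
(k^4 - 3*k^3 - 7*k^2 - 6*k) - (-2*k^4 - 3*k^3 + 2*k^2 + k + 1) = 3*k^4 - 9*k^2 - 7*k - 1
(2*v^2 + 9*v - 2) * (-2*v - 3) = -4*v^3 - 24*v^2 - 23*v + 6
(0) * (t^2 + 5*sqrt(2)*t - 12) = 0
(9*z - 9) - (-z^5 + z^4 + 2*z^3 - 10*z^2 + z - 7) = z^5 - z^4 - 2*z^3 + 10*z^2 + 8*z - 2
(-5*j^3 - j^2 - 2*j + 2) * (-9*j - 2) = 45*j^4 + 19*j^3 + 20*j^2 - 14*j - 4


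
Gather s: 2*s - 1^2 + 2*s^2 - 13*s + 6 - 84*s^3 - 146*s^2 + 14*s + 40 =-84*s^3 - 144*s^2 + 3*s + 45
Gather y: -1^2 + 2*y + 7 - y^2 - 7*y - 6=-y^2 - 5*y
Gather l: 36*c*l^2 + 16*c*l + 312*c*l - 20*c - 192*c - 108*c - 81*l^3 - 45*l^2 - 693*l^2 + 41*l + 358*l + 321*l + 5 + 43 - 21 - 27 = -320*c - 81*l^3 + l^2*(36*c - 738) + l*(328*c + 720)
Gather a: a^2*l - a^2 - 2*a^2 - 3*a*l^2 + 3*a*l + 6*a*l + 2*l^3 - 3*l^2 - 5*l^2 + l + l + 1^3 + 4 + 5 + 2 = a^2*(l - 3) + a*(-3*l^2 + 9*l) + 2*l^3 - 8*l^2 + 2*l + 12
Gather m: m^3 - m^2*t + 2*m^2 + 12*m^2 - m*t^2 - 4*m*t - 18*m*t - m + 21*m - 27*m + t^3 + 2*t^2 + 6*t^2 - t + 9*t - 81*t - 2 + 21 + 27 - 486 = m^3 + m^2*(14 - t) + m*(-t^2 - 22*t - 7) + t^3 + 8*t^2 - 73*t - 440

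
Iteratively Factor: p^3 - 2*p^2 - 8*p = (p + 2)*(p^2 - 4*p) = (p - 4)*(p + 2)*(p)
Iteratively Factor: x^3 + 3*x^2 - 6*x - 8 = (x - 2)*(x^2 + 5*x + 4) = (x - 2)*(x + 1)*(x + 4)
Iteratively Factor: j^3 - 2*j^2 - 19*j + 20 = (j - 1)*(j^2 - j - 20) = (j - 1)*(j + 4)*(j - 5)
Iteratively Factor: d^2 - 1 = (d + 1)*(d - 1)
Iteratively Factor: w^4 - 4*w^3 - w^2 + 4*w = (w - 1)*(w^3 - 3*w^2 - 4*w) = w*(w - 1)*(w^2 - 3*w - 4) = w*(w - 1)*(w + 1)*(w - 4)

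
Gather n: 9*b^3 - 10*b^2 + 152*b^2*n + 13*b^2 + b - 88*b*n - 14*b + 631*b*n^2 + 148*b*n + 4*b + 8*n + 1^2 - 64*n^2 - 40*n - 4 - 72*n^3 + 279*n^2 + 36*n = 9*b^3 + 3*b^2 - 9*b - 72*n^3 + n^2*(631*b + 215) + n*(152*b^2 + 60*b + 4) - 3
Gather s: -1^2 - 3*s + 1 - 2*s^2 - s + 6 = -2*s^2 - 4*s + 6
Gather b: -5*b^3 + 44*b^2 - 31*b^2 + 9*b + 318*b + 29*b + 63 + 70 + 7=-5*b^3 + 13*b^2 + 356*b + 140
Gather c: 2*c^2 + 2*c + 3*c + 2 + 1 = 2*c^2 + 5*c + 3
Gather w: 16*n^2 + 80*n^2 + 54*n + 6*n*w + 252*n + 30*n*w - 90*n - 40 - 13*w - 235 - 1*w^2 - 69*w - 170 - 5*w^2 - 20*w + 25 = 96*n^2 + 216*n - 6*w^2 + w*(36*n - 102) - 420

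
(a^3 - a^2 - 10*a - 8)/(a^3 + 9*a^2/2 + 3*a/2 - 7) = 2*(a^2 - 3*a - 4)/(2*a^2 + 5*a - 7)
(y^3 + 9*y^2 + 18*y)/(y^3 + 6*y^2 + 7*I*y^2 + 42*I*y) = (y + 3)/(y + 7*I)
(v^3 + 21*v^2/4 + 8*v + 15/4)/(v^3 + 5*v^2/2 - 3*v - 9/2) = (4*v + 5)/(2*(2*v - 3))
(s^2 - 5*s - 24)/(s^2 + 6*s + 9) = (s - 8)/(s + 3)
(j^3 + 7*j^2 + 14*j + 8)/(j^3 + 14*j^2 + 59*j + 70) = (j^2 + 5*j + 4)/(j^2 + 12*j + 35)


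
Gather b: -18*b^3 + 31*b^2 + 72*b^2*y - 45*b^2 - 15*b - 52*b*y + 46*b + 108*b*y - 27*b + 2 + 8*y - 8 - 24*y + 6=-18*b^3 + b^2*(72*y - 14) + b*(56*y + 4) - 16*y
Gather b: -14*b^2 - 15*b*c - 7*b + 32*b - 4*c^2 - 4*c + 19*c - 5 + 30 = -14*b^2 + b*(25 - 15*c) - 4*c^2 + 15*c + 25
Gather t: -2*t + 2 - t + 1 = 3 - 3*t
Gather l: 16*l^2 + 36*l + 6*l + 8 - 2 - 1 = 16*l^2 + 42*l + 5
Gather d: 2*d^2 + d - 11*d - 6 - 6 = 2*d^2 - 10*d - 12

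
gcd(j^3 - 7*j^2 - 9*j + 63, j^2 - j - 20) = 1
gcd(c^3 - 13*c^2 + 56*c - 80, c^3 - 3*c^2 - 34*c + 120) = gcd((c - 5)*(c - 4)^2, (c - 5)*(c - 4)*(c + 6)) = c^2 - 9*c + 20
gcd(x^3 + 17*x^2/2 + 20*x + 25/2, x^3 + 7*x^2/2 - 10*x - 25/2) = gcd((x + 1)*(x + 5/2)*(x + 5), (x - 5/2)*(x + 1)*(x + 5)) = x^2 + 6*x + 5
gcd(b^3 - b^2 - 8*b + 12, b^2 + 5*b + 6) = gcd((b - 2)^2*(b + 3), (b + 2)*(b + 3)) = b + 3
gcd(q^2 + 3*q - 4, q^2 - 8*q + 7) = q - 1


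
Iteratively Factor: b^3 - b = (b - 1)*(b^2 + b) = b*(b - 1)*(b + 1)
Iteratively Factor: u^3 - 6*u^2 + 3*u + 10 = (u - 2)*(u^2 - 4*u - 5) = (u - 2)*(u + 1)*(u - 5)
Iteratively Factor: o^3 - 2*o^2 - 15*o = (o)*(o^2 - 2*o - 15) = o*(o + 3)*(o - 5)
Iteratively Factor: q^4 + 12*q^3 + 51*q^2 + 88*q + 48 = (q + 1)*(q^3 + 11*q^2 + 40*q + 48) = (q + 1)*(q + 4)*(q^2 + 7*q + 12) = (q + 1)*(q + 3)*(q + 4)*(q + 4)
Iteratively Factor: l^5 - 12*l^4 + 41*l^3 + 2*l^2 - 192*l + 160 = (l - 4)*(l^4 - 8*l^3 + 9*l^2 + 38*l - 40) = (l - 4)*(l + 2)*(l^3 - 10*l^2 + 29*l - 20) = (l - 4)*(l - 1)*(l + 2)*(l^2 - 9*l + 20) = (l - 5)*(l - 4)*(l - 1)*(l + 2)*(l - 4)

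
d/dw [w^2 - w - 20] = 2*w - 1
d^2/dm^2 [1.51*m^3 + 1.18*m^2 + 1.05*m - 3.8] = 9.06*m + 2.36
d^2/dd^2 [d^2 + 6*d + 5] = 2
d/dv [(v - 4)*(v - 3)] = 2*v - 7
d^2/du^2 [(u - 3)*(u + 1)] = 2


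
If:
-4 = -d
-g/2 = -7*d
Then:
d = 4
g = 56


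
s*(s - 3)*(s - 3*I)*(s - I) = s^4 - 3*s^3 - 4*I*s^3 - 3*s^2 + 12*I*s^2 + 9*s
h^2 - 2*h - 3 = (h - 3)*(h + 1)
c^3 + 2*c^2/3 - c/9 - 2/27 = (c - 1/3)*(c + 1/3)*(c + 2/3)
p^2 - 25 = (p - 5)*(p + 5)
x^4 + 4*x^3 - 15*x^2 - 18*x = x*(x - 3)*(x + 1)*(x + 6)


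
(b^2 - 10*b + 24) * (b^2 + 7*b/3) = b^4 - 23*b^3/3 + 2*b^2/3 + 56*b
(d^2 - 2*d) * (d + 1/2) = d^3 - 3*d^2/2 - d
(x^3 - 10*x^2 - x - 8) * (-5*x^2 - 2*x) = -5*x^5 + 48*x^4 + 25*x^3 + 42*x^2 + 16*x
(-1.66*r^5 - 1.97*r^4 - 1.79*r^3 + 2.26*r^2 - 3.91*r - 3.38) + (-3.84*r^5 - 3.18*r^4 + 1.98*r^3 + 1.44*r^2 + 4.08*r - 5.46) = -5.5*r^5 - 5.15*r^4 + 0.19*r^3 + 3.7*r^2 + 0.17*r - 8.84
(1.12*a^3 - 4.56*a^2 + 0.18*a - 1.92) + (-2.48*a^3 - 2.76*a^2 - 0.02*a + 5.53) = -1.36*a^3 - 7.32*a^2 + 0.16*a + 3.61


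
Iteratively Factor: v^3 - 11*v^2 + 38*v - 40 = (v - 2)*(v^2 - 9*v + 20) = (v - 5)*(v - 2)*(v - 4)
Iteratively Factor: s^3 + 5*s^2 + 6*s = (s)*(s^2 + 5*s + 6) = s*(s + 2)*(s + 3)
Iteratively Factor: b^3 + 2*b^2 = (b)*(b^2 + 2*b) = b^2*(b + 2)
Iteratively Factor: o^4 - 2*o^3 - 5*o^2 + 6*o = (o - 1)*(o^3 - o^2 - 6*o) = (o - 1)*(o + 2)*(o^2 - 3*o) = o*(o - 1)*(o + 2)*(o - 3)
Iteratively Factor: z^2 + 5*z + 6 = (z + 2)*(z + 3)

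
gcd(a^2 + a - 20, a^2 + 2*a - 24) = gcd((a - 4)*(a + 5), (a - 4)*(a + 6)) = a - 4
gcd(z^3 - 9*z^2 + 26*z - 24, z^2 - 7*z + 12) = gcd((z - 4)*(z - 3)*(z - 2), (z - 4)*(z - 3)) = z^2 - 7*z + 12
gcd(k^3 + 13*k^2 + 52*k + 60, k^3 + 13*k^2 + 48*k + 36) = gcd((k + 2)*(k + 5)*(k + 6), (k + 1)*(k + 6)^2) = k + 6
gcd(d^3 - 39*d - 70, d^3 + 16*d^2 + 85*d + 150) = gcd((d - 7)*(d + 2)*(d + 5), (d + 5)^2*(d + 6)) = d + 5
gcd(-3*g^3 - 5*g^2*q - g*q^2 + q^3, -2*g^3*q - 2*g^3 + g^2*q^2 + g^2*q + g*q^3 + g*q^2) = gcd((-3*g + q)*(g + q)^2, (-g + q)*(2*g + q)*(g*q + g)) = 1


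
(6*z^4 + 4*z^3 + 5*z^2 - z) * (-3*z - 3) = -18*z^5 - 30*z^4 - 27*z^3 - 12*z^2 + 3*z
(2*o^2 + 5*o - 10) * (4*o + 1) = 8*o^3 + 22*o^2 - 35*o - 10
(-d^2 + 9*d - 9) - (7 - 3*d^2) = 2*d^2 + 9*d - 16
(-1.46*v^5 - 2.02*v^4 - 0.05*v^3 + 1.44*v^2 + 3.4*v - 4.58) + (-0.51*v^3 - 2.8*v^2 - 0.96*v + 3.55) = -1.46*v^5 - 2.02*v^4 - 0.56*v^3 - 1.36*v^2 + 2.44*v - 1.03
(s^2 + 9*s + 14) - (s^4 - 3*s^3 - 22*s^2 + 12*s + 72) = -s^4 + 3*s^3 + 23*s^2 - 3*s - 58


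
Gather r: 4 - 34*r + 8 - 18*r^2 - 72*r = -18*r^2 - 106*r + 12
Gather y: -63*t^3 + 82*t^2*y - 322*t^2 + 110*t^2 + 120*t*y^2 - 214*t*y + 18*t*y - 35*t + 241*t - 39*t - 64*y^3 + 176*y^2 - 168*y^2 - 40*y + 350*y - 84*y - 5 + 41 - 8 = -63*t^3 - 212*t^2 + 167*t - 64*y^3 + y^2*(120*t + 8) + y*(82*t^2 - 196*t + 226) + 28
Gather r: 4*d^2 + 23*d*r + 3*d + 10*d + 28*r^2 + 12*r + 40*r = 4*d^2 + 13*d + 28*r^2 + r*(23*d + 52)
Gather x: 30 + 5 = 35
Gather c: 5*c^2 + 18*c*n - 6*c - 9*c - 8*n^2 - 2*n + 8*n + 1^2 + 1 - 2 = 5*c^2 + c*(18*n - 15) - 8*n^2 + 6*n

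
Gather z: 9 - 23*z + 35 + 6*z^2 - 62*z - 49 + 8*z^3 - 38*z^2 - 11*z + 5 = 8*z^3 - 32*z^2 - 96*z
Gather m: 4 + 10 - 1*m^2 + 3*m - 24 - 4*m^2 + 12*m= -5*m^2 + 15*m - 10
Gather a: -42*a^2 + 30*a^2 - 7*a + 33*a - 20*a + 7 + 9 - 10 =-12*a^2 + 6*a + 6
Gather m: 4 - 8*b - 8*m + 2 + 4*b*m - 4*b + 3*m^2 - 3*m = -12*b + 3*m^2 + m*(4*b - 11) + 6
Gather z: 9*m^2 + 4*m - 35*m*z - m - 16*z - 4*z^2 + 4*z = 9*m^2 + 3*m - 4*z^2 + z*(-35*m - 12)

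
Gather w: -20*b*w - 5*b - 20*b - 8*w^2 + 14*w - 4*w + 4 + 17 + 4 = -25*b - 8*w^2 + w*(10 - 20*b) + 25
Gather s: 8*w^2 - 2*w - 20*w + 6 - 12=8*w^2 - 22*w - 6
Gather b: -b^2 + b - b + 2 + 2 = 4 - b^2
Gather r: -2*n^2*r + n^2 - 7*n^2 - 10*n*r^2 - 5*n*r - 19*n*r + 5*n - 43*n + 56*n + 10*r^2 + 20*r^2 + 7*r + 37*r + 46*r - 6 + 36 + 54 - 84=-6*n^2 + 18*n + r^2*(30 - 10*n) + r*(-2*n^2 - 24*n + 90)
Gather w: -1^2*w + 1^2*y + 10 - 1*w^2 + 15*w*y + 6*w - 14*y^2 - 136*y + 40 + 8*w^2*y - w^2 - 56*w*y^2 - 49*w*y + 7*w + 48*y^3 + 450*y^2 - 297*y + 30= w^2*(8*y - 2) + w*(-56*y^2 - 34*y + 12) + 48*y^3 + 436*y^2 - 432*y + 80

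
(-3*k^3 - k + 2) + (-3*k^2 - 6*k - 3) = -3*k^3 - 3*k^2 - 7*k - 1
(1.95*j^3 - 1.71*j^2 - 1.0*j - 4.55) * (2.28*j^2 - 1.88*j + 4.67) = 4.446*j^5 - 7.5648*j^4 + 10.0413*j^3 - 16.4797*j^2 + 3.884*j - 21.2485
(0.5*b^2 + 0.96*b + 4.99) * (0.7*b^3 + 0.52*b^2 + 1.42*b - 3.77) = 0.35*b^5 + 0.932*b^4 + 4.7022*b^3 + 2.073*b^2 + 3.4666*b - 18.8123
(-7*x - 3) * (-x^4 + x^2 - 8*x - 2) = 7*x^5 + 3*x^4 - 7*x^3 + 53*x^2 + 38*x + 6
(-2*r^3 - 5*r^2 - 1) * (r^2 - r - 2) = -2*r^5 - 3*r^4 + 9*r^3 + 9*r^2 + r + 2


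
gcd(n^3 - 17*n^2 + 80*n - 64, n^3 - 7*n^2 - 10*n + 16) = n^2 - 9*n + 8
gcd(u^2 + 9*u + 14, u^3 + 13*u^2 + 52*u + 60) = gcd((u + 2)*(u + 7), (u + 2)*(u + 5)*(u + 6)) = u + 2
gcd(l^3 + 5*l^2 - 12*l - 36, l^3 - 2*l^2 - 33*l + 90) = l^2 + 3*l - 18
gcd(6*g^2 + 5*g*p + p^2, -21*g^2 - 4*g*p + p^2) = 3*g + p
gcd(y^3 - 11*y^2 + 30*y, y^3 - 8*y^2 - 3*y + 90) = y^2 - 11*y + 30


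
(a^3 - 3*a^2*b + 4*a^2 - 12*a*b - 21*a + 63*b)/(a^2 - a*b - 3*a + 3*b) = (a^2 - 3*a*b + 7*a - 21*b)/(a - b)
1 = 1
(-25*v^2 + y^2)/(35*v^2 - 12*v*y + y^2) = (5*v + y)/(-7*v + y)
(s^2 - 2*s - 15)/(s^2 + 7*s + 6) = (s^2 - 2*s - 15)/(s^2 + 7*s + 6)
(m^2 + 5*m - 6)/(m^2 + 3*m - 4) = (m + 6)/(m + 4)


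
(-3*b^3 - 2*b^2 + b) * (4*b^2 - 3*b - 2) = -12*b^5 + b^4 + 16*b^3 + b^2 - 2*b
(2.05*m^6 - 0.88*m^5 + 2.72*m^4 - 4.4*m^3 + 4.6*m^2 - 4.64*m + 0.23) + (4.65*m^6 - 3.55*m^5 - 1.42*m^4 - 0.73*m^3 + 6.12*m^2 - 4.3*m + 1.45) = 6.7*m^6 - 4.43*m^5 + 1.3*m^4 - 5.13*m^3 + 10.72*m^2 - 8.94*m + 1.68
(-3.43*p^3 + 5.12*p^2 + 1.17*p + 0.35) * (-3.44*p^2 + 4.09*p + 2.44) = 11.7992*p^5 - 31.6415*p^4 + 8.5468*p^3 + 16.0741*p^2 + 4.2863*p + 0.854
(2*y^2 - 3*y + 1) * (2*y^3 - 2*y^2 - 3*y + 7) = 4*y^5 - 10*y^4 + 2*y^3 + 21*y^2 - 24*y + 7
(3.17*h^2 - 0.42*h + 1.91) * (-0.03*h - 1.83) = -0.0951*h^3 - 5.7885*h^2 + 0.7113*h - 3.4953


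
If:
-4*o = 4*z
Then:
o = -z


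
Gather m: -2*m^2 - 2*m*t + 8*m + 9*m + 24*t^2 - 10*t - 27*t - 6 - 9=-2*m^2 + m*(17 - 2*t) + 24*t^2 - 37*t - 15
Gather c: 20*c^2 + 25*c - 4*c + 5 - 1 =20*c^2 + 21*c + 4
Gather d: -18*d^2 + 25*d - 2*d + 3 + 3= -18*d^2 + 23*d + 6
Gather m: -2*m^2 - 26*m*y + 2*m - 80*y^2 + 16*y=-2*m^2 + m*(2 - 26*y) - 80*y^2 + 16*y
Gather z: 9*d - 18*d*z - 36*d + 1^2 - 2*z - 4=-27*d + z*(-18*d - 2) - 3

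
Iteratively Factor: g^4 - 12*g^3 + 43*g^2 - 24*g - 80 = (g - 4)*(g^3 - 8*g^2 + 11*g + 20) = (g - 4)*(g + 1)*(g^2 - 9*g + 20) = (g - 4)^2*(g + 1)*(g - 5)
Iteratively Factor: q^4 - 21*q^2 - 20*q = (q + 1)*(q^3 - q^2 - 20*q) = (q + 1)*(q + 4)*(q^2 - 5*q) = q*(q + 1)*(q + 4)*(q - 5)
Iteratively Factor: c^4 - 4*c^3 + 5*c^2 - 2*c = (c)*(c^3 - 4*c^2 + 5*c - 2) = c*(c - 1)*(c^2 - 3*c + 2) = c*(c - 1)^2*(c - 2)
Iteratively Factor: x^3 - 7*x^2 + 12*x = (x)*(x^2 - 7*x + 12) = x*(x - 4)*(x - 3)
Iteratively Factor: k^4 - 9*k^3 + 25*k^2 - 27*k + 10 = (k - 2)*(k^3 - 7*k^2 + 11*k - 5) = (k - 2)*(k - 1)*(k^2 - 6*k + 5) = (k - 2)*(k - 1)^2*(k - 5)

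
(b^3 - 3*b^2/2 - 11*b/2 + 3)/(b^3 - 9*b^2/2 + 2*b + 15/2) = (2*b^2 + 3*b - 2)/(2*b^2 - 3*b - 5)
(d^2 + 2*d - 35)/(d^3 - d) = (d^2 + 2*d - 35)/(d^3 - d)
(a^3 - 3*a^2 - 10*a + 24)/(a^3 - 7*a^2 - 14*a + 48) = (a - 4)/(a - 8)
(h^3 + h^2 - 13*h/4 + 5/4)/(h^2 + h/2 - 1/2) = (2*h^2 + 3*h - 5)/(2*(h + 1))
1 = 1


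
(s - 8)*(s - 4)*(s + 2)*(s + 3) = s^4 - 7*s^3 - 22*s^2 + 88*s + 192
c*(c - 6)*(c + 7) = c^3 + c^2 - 42*c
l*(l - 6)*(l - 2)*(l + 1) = l^4 - 7*l^3 + 4*l^2 + 12*l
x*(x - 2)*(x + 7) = x^3 + 5*x^2 - 14*x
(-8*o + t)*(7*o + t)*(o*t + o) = -56*o^3*t - 56*o^3 - o^2*t^2 - o^2*t + o*t^3 + o*t^2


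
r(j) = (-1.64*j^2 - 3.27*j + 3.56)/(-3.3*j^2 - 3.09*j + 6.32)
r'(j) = (-3.28*j - 3.27)/(-3.3*j^2 - 3.09*j + 6.32) + (6.6*j + 3.09)*(-1.64*j^2 - 3.27*j + 3.56)/(-3.3*j^2 - 3.09*j + 6.32)^2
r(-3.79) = 0.26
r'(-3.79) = -0.12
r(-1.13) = 0.92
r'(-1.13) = -0.64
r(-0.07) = 0.58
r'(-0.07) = -0.23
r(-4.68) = 0.33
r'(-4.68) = -0.06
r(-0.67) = 0.73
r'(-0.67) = -0.30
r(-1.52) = 1.40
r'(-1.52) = -2.35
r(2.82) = 0.65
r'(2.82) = -0.06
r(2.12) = 0.71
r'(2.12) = -0.13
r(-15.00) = 0.46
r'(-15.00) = -0.00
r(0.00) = 0.56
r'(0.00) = -0.24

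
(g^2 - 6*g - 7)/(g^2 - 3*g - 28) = (g + 1)/(g + 4)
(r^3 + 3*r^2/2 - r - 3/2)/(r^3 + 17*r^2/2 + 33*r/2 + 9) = (r - 1)/(r + 6)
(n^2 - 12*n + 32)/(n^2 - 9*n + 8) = (n - 4)/(n - 1)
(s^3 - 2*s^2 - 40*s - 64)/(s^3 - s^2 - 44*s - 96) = (s + 2)/(s + 3)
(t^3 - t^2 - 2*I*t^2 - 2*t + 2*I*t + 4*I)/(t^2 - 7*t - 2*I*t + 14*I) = (t^2 - t - 2)/(t - 7)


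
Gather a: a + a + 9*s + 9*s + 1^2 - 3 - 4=2*a + 18*s - 6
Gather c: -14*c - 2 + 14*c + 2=0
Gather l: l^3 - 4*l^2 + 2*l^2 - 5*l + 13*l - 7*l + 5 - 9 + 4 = l^3 - 2*l^2 + l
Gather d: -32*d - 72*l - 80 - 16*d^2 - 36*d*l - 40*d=-16*d^2 + d*(-36*l - 72) - 72*l - 80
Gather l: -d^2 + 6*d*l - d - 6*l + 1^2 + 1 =-d^2 - d + l*(6*d - 6) + 2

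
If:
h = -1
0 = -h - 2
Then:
No Solution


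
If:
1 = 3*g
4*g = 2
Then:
No Solution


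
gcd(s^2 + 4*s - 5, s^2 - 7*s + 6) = s - 1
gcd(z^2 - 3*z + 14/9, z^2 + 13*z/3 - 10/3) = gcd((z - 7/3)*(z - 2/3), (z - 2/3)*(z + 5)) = z - 2/3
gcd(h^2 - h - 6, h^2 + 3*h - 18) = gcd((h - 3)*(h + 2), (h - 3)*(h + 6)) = h - 3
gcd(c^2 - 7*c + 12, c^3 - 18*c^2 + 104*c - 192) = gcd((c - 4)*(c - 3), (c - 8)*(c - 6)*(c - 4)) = c - 4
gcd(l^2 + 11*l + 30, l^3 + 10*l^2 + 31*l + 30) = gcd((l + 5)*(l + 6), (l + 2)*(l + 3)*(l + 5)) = l + 5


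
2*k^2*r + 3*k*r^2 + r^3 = r*(k + r)*(2*k + r)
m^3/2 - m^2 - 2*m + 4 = (m/2 + 1)*(m - 2)^2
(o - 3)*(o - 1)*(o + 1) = o^3 - 3*o^2 - o + 3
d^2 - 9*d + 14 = (d - 7)*(d - 2)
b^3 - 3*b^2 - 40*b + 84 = (b - 7)*(b - 2)*(b + 6)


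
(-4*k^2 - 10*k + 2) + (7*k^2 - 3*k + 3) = 3*k^2 - 13*k + 5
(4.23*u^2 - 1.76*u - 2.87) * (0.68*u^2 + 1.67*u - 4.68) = 2.8764*u^4 + 5.8673*u^3 - 24.6872*u^2 + 3.4439*u + 13.4316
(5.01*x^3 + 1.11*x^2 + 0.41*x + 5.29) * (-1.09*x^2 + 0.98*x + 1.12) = -5.4609*x^5 + 3.6999*x^4 + 6.2521*x^3 - 4.1211*x^2 + 5.6434*x + 5.9248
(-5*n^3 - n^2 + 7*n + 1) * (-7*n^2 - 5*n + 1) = 35*n^5 + 32*n^4 - 49*n^3 - 43*n^2 + 2*n + 1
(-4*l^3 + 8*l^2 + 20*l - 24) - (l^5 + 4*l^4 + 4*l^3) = -l^5 - 4*l^4 - 8*l^3 + 8*l^2 + 20*l - 24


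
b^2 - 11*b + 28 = (b - 7)*(b - 4)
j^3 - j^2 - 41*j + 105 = (j - 5)*(j - 3)*(j + 7)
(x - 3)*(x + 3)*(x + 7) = x^3 + 7*x^2 - 9*x - 63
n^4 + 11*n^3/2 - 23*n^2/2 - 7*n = n*(n - 2)*(n + 1/2)*(n + 7)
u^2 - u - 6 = (u - 3)*(u + 2)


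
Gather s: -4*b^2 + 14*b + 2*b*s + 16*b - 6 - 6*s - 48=-4*b^2 + 30*b + s*(2*b - 6) - 54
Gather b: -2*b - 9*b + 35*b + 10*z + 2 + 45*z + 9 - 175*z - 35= 24*b - 120*z - 24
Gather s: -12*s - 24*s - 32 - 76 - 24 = -36*s - 132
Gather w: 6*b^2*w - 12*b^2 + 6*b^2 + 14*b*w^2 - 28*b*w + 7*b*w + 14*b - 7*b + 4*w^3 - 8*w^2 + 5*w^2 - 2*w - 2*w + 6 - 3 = -6*b^2 + 7*b + 4*w^3 + w^2*(14*b - 3) + w*(6*b^2 - 21*b - 4) + 3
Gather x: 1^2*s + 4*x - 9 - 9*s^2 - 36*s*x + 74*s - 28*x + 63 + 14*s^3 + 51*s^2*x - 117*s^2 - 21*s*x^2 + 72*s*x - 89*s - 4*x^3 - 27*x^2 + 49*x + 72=14*s^3 - 126*s^2 - 14*s - 4*x^3 + x^2*(-21*s - 27) + x*(51*s^2 + 36*s + 25) + 126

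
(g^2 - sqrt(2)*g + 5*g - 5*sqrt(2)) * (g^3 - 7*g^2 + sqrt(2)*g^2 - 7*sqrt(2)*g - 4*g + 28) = g^5 - 2*g^4 - 41*g^3 + 4*sqrt(2)*g^2 + 12*g^2 - 8*sqrt(2)*g + 210*g - 140*sqrt(2)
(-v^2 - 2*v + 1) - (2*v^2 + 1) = -3*v^2 - 2*v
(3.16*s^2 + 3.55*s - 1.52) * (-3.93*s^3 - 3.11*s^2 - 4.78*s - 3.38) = -12.4188*s^5 - 23.7791*s^4 - 20.1717*s^3 - 22.9226*s^2 - 4.7334*s + 5.1376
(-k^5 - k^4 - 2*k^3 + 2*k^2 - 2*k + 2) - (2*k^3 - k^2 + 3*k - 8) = -k^5 - k^4 - 4*k^3 + 3*k^2 - 5*k + 10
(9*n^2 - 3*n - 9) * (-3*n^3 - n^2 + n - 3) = -27*n^5 + 39*n^3 - 21*n^2 + 27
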